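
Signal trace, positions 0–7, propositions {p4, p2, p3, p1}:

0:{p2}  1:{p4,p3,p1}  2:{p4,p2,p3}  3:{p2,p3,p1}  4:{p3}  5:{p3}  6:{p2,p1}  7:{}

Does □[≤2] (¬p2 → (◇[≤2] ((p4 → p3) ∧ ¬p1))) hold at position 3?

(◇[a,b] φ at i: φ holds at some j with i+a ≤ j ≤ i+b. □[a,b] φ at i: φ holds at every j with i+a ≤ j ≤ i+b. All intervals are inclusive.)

Check (¬p2 → (◇[≤2] ((p4 → p3) ∧ ¬p1))) at every j in [3,5]:
  j=3: antecedent false → ✓
  j=4: antecedent true; consequent holds (witness at 4) → ✓
  j=5: antecedent true; consequent holds (witness at 5) → ✓
All positions satisfy it → formula holds.

True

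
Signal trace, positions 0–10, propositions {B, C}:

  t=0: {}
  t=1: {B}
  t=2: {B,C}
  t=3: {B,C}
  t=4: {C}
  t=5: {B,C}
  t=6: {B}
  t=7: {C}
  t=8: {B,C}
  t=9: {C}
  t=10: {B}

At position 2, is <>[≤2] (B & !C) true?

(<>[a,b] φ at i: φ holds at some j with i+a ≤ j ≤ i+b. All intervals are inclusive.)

Check (B & !C) at each j in [2,4]:
  j=2: false
  j=3: false
  j=4: false
No position in the window satisfies it → formula fails.

Does not hold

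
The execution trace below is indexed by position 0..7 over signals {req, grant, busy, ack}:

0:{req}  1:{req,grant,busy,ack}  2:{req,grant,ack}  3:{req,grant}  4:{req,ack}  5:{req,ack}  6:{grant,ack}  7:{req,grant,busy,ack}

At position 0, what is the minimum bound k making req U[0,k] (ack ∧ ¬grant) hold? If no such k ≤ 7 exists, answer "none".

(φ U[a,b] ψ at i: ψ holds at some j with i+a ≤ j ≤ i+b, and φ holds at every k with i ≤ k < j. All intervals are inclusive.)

Need earliest j ≥ 0 with (ack ∧ ¬grant), and req at every k in [0,j-1].
  j=0: rhs fails.
  j=1: rhs fails.
  j=2: rhs fails.
  j=3: rhs fails.
  j=4: rhs holds; lhs holds on [0,3]. k = 4.

4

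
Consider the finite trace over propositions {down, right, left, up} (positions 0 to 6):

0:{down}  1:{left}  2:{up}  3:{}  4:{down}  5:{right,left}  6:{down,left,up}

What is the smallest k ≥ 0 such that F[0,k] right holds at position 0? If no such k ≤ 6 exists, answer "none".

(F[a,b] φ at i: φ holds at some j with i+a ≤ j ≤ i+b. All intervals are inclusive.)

5

Scan j = 0,1,… for right:
  j=0: fails
  j=1: fails
  j=2: fails
  j=3: fails
  j=4: fails
  j=5: holds
First hit at j=5, so smallest k = 5-0 = 5.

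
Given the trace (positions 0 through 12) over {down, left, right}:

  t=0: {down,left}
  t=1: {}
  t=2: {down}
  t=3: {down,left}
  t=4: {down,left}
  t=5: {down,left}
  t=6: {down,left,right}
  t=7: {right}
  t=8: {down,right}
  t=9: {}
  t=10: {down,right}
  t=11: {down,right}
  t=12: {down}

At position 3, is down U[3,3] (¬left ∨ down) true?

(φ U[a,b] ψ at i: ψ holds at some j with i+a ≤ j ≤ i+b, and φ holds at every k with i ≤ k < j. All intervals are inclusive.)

Need some j in [6,6] with (¬left ∨ down), and down at every k in [3,j-1].
  j=6: (¬left ∨ down) holds; down holds at every k in [3,5] → satisfied.

Yes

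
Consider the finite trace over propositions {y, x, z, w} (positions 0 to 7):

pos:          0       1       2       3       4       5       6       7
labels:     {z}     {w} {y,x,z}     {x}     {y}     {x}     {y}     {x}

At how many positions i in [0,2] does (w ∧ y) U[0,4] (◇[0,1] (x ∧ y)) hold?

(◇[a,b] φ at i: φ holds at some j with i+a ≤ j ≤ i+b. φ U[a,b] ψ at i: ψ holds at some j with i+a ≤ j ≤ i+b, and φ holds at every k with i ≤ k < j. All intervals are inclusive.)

Evaluate at each i in [0,2]:
  i=0: ✗ (lhs fails at k=0 before rhs at j=1)
  i=1: ✓ (rhs at j=1)
  i=2: ✓ (rhs at j=2)
Positions where it holds: {1, 2} → 2.

2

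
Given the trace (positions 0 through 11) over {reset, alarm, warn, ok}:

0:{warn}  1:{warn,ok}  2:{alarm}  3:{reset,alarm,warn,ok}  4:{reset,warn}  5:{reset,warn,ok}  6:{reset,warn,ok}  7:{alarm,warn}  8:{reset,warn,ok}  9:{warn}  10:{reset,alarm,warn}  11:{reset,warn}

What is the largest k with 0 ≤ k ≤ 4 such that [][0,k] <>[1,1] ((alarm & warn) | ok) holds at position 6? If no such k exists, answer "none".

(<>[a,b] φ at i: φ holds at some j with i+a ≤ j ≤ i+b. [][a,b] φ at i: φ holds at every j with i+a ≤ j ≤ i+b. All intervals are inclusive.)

1

<>[1,1] ((alarm & warn) | ok) must hold from j=6 onward; find where it first fails.
  j=6: holds
  j=7: holds
  j=8: fails
Holds on [6,7], so largest k = 1.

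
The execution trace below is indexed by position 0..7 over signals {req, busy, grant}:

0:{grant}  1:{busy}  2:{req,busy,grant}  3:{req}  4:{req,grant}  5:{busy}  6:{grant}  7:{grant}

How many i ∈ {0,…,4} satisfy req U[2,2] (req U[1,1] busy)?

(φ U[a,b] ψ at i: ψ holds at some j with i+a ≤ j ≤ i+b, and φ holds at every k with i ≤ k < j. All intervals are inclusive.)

1

Evaluate at each i in [0,4]:
  i=0: ✗ (no rhs in [2,2])
  i=1: ✗ (no rhs in [3,3])
  i=2: ✓ (rhs at j=4; lhs holds on [2,3])
  i=3: ✗ (no rhs in [5,5])
  i=4: ✗ (no rhs in [6,6])
Positions where it holds: {2} → 1.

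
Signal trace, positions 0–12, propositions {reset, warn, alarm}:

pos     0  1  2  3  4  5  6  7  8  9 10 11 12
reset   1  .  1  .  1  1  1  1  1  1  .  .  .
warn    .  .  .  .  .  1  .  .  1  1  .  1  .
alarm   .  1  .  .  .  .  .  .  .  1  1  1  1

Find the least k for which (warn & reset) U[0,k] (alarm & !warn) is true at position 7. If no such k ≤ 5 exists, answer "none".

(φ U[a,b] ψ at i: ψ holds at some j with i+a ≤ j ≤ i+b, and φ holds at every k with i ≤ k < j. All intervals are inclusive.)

Need earliest j ≥ 7 with (alarm & !warn), and (warn & reset) at every k in [7,j-1].
  j=7: rhs fails.
  j=8: rhs fails.
  j=9: rhs fails.
  j=10: rhs holds but lhs fails at k=7.
  j=11: rhs fails.
  j=12: rhs holds but lhs fails at k=7.
No witness within the range → none.

none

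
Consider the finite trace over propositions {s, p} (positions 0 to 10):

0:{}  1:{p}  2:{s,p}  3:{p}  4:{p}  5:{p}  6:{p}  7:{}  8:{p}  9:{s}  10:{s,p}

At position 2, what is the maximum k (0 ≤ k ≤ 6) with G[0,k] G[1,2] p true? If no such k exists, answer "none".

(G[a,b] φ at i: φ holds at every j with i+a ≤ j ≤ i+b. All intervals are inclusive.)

G[1,2] p must hold from j=2 onward; find where it first fails.
  j=2: holds
  j=3: holds
  j=4: holds
  j=5: fails
Holds on [2,4], so largest k = 2.

2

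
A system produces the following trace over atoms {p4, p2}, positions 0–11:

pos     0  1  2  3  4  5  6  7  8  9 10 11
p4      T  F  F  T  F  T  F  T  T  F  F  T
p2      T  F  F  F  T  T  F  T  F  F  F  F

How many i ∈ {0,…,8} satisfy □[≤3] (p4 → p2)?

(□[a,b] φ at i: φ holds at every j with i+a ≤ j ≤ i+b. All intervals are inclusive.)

Evaluate at each i in [0,8]:
  i=0: ✗ (fails at j=3)
  i=1: ✗ (fails at j=3)
  i=2: ✗ (fails at j=3)
  i=3: ✗ (fails at j=3)
  i=4: ✓ (all of [4,7])
  i=5: ✗ (fails at j=8)
  i=6: ✗ (fails at j=8)
  i=7: ✗ (fails at j=8)
  i=8: ✗ (fails at j=8)
Positions where it holds: {4} → 1.

1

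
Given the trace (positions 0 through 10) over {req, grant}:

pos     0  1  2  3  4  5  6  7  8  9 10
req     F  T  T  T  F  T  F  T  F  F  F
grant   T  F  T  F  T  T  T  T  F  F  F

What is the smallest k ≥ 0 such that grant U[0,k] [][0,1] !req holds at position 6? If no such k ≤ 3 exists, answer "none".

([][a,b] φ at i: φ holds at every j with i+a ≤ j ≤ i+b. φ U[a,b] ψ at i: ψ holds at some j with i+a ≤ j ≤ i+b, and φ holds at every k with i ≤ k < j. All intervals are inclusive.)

2

Need earliest j ≥ 6 with [][0,1] !req, and grant at every k in [6,j-1].
  j=6: rhs fails.
  j=7: rhs fails.
  j=8: rhs holds; lhs holds on [6,7]. k = 2.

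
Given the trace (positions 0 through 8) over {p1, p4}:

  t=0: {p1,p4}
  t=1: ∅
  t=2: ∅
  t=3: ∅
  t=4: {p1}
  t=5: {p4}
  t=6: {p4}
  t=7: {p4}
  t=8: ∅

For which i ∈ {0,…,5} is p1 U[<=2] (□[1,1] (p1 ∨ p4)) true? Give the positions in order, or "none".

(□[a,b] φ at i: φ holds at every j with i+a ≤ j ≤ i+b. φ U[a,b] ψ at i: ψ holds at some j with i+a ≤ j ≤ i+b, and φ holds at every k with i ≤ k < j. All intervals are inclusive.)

Evaluate at each i in [0,5]:
  i=0: ✗ (no rhs in [0,2])
  i=1: ✗ (lhs fails at k=1 before rhs at j=3)
  i=2: ✗ (lhs fails at k=2 before rhs at j=3)
  i=3: ✓ (rhs at j=3)
  i=4: ✓ (rhs at j=4)
  i=5: ✓ (rhs at j=5)

3, 4, 5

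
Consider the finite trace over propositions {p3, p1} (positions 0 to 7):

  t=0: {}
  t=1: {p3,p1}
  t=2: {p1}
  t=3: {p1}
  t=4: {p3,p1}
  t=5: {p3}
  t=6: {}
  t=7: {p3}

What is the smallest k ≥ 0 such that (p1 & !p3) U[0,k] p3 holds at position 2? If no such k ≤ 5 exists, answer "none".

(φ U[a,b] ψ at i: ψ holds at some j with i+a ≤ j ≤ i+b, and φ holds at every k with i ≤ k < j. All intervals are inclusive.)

2

Need earliest j ≥ 2 with p3, and (p1 & !p3) at every k in [2,j-1].
  j=2: rhs fails.
  j=3: rhs fails.
  j=4: rhs holds; lhs holds on [2,3]. k = 2.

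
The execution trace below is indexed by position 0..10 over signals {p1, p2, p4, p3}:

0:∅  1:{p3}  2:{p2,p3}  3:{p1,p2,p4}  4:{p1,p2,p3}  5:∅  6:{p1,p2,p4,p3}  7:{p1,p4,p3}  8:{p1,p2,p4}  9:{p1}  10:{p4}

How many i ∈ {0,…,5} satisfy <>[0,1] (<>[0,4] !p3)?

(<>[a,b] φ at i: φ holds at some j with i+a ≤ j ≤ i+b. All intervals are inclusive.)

Evaluate at each i in [0,5]:
  i=0: ✓ (witness j=0)
  i=1: ✓ (witness j=1)
  i=2: ✓ (witness j=2)
  i=3: ✓ (witness j=3)
  i=4: ✓ (witness j=4)
  i=5: ✓ (witness j=5)
Positions where it holds: {0, 1, 2, 3, 4, 5} → 6.

6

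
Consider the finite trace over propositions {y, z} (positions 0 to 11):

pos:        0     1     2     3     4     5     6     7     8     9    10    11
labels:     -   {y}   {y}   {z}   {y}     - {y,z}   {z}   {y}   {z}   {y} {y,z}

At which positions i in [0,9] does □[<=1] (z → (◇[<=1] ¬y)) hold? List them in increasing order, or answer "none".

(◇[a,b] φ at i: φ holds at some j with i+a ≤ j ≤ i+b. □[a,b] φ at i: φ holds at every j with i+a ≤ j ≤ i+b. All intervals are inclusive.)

0, 1, 2, 3, 4, 5, 6, 7, 8, 9

Evaluate at each i in [0,9]:
  i=0: ✓ (all of [0,1])
  i=1: ✓ (all of [1,2])
  i=2: ✓ (all of [2,3])
  i=3: ✓ (all of [3,4])
  i=4: ✓ (all of [4,5])
  i=5: ✓ (all of [5,6])
  i=6: ✓ (all of [6,7])
  i=7: ✓ (all of [7,8])
  i=8: ✓ (all of [8,9])
  i=9: ✓ (all of [9,10])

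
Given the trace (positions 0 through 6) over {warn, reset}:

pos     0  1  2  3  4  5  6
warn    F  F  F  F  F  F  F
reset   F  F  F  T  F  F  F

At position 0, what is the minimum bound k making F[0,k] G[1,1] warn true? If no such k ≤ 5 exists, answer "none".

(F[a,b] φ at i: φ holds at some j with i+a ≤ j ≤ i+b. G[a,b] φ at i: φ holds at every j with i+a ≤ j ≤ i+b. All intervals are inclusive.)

Scan j = 0,1,… for G[1,1] warn:
  j=0: fails
  j=1: fails
  j=2: fails
  j=3: fails
  j=4: fails
  j=5: fails
No j in [0,5] satisfies it → none.

none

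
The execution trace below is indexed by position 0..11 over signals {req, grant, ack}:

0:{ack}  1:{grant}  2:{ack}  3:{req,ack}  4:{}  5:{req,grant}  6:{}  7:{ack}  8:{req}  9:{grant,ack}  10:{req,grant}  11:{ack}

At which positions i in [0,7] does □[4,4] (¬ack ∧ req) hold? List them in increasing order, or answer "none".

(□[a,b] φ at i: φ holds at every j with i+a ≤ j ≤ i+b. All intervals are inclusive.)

1, 4, 6

Evaluate at each i in [0,7]:
  i=0: ✗ (fails at j=4)
  i=1: ✓ (all of [5,5])
  i=2: ✗ (fails at j=6)
  i=3: ✗ (fails at j=7)
  i=4: ✓ (all of [8,8])
  i=5: ✗ (fails at j=9)
  i=6: ✓ (all of [10,10])
  i=7: ✗ (fails at j=11)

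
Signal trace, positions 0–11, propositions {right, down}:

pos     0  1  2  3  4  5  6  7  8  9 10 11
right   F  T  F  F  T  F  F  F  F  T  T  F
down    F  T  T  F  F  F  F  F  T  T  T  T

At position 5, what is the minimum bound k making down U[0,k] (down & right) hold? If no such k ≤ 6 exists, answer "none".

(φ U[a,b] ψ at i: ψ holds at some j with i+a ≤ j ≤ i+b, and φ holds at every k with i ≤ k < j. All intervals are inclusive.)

none

Need earliest j ≥ 5 with (down & right), and down at every k in [5,j-1].
  j=5: rhs fails.
  j=6: rhs fails.
  j=7: rhs fails.
  j=8: rhs fails.
  j=9: rhs holds but lhs fails at k=5.
  j=10: rhs holds but lhs fails at k=5.
  j=11: rhs fails.
No witness within the range → none.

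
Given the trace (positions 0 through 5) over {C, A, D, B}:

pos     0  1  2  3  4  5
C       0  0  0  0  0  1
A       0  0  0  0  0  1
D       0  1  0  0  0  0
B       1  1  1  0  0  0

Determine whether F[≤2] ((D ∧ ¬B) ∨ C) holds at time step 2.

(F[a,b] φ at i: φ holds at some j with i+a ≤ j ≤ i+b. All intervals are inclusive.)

Check ((D ∧ ¬B) ∨ C) at each j in [2,4]:
  j=2: false
  j=3: false
  j=4: false
No position in the window satisfies it → formula fails.

False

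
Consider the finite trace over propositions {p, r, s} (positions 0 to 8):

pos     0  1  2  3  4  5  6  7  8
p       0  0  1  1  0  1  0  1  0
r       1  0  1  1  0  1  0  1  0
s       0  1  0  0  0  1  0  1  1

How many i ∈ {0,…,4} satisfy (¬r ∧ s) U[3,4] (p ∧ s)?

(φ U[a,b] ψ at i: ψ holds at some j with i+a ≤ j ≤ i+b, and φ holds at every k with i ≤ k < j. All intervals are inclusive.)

0

Evaluate at each i in [0,4]:
  i=0: ✗ (no rhs in [3,4])
  i=1: ✗ (lhs fails at k=2 before rhs at j=5)
  i=2: ✗ (lhs fails at k=2 before rhs at j=5)
  i=3: ✗ (lhs fails at k=3 before rhs at j=7)
  i=4: ✗ (lhs fails at k=4 before rhs at j=7)
Positions where it holds: {} → 0.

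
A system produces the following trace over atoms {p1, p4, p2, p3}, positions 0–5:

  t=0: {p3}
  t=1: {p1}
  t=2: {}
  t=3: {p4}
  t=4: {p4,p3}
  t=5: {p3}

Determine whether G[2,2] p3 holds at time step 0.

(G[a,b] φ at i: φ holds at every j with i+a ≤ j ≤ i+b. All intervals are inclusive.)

Check p3 at every j in [2,2]:
  j=2: false
Fails at j=2 → formula fails.

No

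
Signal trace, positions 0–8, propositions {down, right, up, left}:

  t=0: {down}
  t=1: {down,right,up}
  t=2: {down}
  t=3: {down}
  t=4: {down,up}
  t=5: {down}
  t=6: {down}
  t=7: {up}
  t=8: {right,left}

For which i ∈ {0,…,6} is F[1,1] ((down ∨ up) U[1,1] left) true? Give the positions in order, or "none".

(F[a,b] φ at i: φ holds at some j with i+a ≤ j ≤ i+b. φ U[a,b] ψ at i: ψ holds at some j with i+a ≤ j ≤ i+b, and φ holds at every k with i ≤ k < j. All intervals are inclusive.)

6

Evaluate at each i in [0,6]:
  i=0: ✗ (none in [1,1])
  i=1: ✗ (none in [2,2])
  i=2: ✗ (none in [3,3])
  i=3: ✗ (none in [4,4])
  i=4: ✗ (none in [5,5])
  i=5: ✗ (none in [6,6])
  i=6: ✓ (witness j=7)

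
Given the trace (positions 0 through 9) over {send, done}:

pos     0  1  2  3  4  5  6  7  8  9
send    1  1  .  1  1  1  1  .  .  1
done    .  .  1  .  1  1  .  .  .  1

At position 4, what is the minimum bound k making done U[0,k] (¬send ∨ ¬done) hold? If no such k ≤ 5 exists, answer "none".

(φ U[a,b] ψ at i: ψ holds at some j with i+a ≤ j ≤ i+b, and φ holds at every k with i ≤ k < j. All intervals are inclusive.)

2

Need earliest j ≥ 4 with (¬send ∨ ¬done), and done at every k in [4,j-1].
  j=4: rhs fails.
  j=5: rhs fails.
  j=6: rhs holds; lhs holds on [4,5]. k = 2.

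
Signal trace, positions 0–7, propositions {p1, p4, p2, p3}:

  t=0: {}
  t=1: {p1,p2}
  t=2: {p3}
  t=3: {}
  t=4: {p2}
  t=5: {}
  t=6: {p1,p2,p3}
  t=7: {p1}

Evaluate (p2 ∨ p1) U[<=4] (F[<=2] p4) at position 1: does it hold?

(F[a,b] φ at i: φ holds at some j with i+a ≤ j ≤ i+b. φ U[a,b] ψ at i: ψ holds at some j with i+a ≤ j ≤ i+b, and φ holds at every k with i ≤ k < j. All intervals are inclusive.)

Does not hold

Need some j in [1,5] with F[<=2] p4, and (p2 ∨ p1) at every k in [1,j-1].
  j=1: F[<=2] p4 — fails (none in [1,3]).
  j=2: F[<=2] p4 — fails (none in [2,4]).
  j=3: F[<=2] p4 — fails (none in [3,5]).
  j=4: F[<=2] p4 — fails (none in [4,6]).
  j=5: F[<=2] p4 — fails (none in [5,7]).
No j in the window works → until fails.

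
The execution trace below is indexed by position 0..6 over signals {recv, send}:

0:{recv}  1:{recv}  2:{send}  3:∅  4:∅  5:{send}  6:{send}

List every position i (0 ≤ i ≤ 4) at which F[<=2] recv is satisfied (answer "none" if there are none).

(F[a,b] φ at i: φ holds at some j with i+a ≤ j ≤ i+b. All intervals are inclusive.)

0, 1

Evaluate at each i in [0,4]:
  i=0: ✓ (witness j=0)
  i=1: ✓ (witness j=1)
  i=2: ✗ (none in [2,4])
  i=3: ✗ (none in [3,5])
  i=4: ✗ (none in [4,6])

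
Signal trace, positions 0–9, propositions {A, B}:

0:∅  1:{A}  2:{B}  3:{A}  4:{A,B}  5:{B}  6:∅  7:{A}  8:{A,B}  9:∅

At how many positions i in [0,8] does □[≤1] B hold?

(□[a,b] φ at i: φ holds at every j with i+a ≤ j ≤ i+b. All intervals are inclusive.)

1

Evaluate at each i in [0,8]:
  i=0: ✗ (fails at j=0)
  i=1: ✗ (fails at j=1)
  i=2: ✗ (fails at j=3)
  i=3: ✗ (fails at j=3)
  i=4: ✓ (all of [4,5])
  i=5: ✗ (fails at j=6)
  i=6: ✗ (fails at j=6)
  i=7: ✗ (fails at j=7)
  i=8: ✗ (fails at j=9)
Positions where it holds: {4} → 1.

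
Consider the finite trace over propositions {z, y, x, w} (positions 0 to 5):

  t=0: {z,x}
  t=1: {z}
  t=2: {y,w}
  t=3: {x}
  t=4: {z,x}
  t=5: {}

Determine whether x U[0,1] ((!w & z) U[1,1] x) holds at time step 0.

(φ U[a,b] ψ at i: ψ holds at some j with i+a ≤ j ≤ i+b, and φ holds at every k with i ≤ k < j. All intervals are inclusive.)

Does not hold

Need some j in [0,1] with ((!w & z) U[1,1] x), and x at every k in [0,j-1].
  j=0: ((!w & z) U[1,1] x) — fails.
  j=1: ((!w & z) U[1,1] x) — fails.
No j in the window works → until fails.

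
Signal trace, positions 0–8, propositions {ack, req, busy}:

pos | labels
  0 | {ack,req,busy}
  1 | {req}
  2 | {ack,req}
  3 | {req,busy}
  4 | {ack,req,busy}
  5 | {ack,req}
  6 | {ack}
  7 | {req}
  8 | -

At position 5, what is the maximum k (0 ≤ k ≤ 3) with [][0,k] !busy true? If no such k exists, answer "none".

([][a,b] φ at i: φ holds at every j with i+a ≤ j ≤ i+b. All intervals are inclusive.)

3

!busy must hold from j=5 onward; find where it first fails.
  j=5: holds
  j=6: holds
  j=7: holds
  j=8: holds
Holds through j=8; largest k = 3.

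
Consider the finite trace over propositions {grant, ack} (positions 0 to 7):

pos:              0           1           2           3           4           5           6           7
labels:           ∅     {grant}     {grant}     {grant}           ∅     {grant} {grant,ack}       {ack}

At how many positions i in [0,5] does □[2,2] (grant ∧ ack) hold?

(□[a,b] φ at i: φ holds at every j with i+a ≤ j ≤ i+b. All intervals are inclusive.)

1

Evaluate at each i in [0,5]:
  i=0: ✗ (fails at j=2)
  i=1: ✗ (fails at j=3)
  i=2: ✗ (fails at j=4)
  i=3: ✗ (fails at j=5)
  i=4: ✓ (all of [6,6])
  i=5: ✗ (fails at j=7)
Positions where it holds: {4} → 1.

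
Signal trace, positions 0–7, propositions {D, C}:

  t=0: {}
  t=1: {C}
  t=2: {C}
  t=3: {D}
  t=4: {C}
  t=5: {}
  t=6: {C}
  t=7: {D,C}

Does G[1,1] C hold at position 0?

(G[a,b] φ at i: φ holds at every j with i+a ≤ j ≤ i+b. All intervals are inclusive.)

Check C at every j in [1,1]:
  j=1: true
All positions satisfy it → formula holds.

True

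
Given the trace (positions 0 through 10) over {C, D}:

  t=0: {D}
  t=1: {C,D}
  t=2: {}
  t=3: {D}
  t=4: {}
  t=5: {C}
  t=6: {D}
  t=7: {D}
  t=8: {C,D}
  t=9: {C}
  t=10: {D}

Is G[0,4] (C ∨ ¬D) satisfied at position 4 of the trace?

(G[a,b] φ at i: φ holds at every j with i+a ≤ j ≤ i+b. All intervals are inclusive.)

Does not hold

Check (C ∨ ¬D) at every j in [4,8]:
  j=4: true
  j=5: true
  j=6: false
  j=7: false
  j=8: true
Fails at j=6 → formula fails.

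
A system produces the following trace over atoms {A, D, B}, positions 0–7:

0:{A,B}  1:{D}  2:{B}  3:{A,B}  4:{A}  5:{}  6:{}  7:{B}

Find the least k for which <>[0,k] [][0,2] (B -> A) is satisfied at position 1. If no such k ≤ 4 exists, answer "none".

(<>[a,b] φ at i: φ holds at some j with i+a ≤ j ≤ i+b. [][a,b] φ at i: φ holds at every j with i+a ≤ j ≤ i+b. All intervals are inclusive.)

Scan j = 1,2,… for [][0,2] (B -> A):
  j=1: fails
  j=2: fails
  j=3: holds
First hit at j=3, so smallest k = 3-1 = 2.

2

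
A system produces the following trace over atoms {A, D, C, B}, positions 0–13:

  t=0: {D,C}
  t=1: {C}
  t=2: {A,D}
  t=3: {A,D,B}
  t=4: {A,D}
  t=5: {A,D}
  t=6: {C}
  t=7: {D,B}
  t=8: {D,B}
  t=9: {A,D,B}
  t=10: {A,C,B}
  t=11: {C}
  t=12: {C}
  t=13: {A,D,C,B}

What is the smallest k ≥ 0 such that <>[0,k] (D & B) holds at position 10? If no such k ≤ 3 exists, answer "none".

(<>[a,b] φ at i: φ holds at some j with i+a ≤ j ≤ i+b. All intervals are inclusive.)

3

Scan j = 10,11,… for (D & B):
  j=10: fails
  j=11: fails
  j=12: fails
  j=13: holds
First hit at j=13, so smallest k = 13-10 = 3.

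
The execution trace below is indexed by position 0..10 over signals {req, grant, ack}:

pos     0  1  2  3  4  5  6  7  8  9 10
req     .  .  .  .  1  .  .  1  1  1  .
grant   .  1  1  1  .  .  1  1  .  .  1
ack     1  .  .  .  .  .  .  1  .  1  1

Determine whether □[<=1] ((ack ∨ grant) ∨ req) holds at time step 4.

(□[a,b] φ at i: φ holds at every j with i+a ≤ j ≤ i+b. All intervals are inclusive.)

False

Check ((ack ∨ grant) ∨ req) at every j in [4,5]:
  j=4: true
  j=5: false
Fails at j=5 → formula fails.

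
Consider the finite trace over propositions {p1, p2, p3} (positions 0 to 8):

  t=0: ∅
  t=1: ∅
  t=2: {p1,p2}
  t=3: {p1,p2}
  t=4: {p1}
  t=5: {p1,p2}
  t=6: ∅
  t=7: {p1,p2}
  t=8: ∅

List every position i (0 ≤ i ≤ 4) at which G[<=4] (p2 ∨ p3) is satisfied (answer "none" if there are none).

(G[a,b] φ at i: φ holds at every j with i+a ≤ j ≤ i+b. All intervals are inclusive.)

none

Evaluate at each i in [0,4]:
  i=0: ✗ (fails at j=0)
  i=1: ✗ (fails at j=1)
  i=2: ✗ (fails at j=4)
  i=3: ✗ (fails at j=4)
  i=4: ✗ (fails at j=4)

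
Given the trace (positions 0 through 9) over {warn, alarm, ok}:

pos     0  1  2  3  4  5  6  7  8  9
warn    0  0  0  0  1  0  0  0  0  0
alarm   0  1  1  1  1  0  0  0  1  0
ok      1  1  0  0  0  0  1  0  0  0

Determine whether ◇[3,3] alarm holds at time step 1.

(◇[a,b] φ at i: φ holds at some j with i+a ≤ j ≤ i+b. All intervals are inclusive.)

Check alarm at each j in [4,4]:
  j=4: true
Found at j=4 → formula holds.

True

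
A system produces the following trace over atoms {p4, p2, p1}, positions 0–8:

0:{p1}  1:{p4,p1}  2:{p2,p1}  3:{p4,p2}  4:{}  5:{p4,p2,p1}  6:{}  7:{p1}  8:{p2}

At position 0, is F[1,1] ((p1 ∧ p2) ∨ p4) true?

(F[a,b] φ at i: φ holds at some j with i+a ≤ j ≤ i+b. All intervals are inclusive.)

Holds

Check ((p1 ∧ p2) ∨ p4) at each j in [1,1]:
  j=1: true
Found at j=1 → formula holds.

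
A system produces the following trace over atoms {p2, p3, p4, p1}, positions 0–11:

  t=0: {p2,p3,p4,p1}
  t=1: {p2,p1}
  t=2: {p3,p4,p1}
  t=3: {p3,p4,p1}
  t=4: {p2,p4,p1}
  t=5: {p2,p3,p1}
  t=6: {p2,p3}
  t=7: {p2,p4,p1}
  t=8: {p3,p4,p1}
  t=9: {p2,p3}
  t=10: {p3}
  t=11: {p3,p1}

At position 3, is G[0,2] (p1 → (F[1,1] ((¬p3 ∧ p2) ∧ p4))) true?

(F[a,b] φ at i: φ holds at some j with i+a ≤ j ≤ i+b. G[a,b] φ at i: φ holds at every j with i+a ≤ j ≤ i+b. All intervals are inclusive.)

No

Check (p1 → (F[1,1] ((¬p3 ∧ p2) ∧ p4))) at every j in [3,5]:
  j=3: antecedent true; consequent holds (witness at 4) → ✓
  j=4: antecedent true; consequent fails (none in [5,5]) → ✗
  j=5: antecedent true; consequent fails (none in [6,6]) → ✗
Fails at j=4 → formula fails.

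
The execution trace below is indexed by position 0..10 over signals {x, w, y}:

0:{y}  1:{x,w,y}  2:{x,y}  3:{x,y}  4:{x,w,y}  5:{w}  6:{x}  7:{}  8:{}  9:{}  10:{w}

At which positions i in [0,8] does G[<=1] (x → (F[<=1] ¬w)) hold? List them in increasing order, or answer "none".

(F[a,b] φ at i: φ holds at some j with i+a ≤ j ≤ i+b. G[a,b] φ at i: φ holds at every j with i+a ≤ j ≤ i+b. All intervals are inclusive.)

Evaluate at each i in [0,8]:
  i=0: ✓ (all of [0,1])
  i=1: ✓ (all of [1,2])
  i=2: ✓ (all of [2,3])
  i=3: ✗ (fails at j=4)
  i=4: ✗ (fails at j=4)
  i=5: ✓ (all of [5,6])
  i=6: ✓ (all of [6,7])
  i=7: ✓ (all of [7,8])
  i=8: ✓ (all of [8,9])

0, 1, 2, 5, 6, 7, 8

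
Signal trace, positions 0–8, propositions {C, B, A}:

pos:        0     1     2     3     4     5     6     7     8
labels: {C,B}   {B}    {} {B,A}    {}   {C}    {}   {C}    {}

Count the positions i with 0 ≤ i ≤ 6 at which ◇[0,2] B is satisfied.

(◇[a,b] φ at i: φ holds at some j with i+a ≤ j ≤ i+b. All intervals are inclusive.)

4

Evaluate at each i in [0,6]:
  i=0: ✓ (witness j=0)
  i=1: ✓ (witness j=1)
  i=2: ✓ (witness j=3)
  i=3: ✓ (witness j=3)
  i=4: ✗ (none in [4,6])
  i=5: ✗ (none in [5,7])
  i=6: ✗ (none in [6,8])
Positions where it holds: {0, 1, 2, 3} → 4.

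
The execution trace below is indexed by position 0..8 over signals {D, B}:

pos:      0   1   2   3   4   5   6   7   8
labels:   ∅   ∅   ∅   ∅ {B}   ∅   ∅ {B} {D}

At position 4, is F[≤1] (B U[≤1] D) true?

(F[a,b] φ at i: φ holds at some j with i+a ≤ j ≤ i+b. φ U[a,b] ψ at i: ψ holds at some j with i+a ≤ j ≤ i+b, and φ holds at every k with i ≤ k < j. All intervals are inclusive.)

Check (B U[≤1] D) at each j in [4,5]:
  j=4: fails
  j=5: fails
No position in the window satisfies it → formula fails.

Does not hold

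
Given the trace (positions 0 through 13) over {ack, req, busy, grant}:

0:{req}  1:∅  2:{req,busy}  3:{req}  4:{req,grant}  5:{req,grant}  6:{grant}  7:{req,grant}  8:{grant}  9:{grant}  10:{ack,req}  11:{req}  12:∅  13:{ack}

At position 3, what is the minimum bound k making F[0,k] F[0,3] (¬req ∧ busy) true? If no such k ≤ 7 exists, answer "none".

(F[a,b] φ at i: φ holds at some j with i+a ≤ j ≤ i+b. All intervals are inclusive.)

none

Scan j = 3,4,… for F[0,3] (¬req ∧ busy):
  j=3: fails
  j=4: fails
  j=5: fails
  j=6: fails
  j=7: fails
  j=8: fails
  j=9: fails
  j=10: fails
No j in [3,10] satisfies it → none.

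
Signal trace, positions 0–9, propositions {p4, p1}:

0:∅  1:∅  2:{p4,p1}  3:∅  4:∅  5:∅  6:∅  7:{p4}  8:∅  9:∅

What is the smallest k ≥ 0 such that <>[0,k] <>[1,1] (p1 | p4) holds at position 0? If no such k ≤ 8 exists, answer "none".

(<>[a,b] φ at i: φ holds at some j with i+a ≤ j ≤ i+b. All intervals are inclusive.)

Scan j = 0,1,… for <>[1,1] (p1 | p4):
  j=0: fails
  j=1: holds
First hit at j=1, so smallest k = 1-0 = 1.

1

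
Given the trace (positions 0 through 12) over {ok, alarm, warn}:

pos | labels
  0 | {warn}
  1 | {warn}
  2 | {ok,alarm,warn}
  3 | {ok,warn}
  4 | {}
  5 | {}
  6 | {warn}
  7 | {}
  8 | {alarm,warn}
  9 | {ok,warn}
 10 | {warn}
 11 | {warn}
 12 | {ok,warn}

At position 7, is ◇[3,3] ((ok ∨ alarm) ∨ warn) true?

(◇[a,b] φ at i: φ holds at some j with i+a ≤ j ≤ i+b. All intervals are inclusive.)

Check ((ok ∨ alarm) ∨ warn) at each j in [10,10]:
  j=10: true
Found at j=10 → formula holds.

Yes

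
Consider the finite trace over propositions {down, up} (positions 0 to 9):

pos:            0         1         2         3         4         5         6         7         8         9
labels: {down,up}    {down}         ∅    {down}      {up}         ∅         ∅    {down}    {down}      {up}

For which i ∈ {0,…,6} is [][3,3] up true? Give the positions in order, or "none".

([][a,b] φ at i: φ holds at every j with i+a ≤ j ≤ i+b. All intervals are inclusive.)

Evaluate at each i in [0,6]:
  i=0: ✗ (fails at j=3)
  i=1: ✓ (all of [4,4])
  i=2: ✗ (fails at j=5)
  i=3: ✗ (fails at j=6)
  i=4: ✗ (fails at j=7)
  i=5: ✗ (fails at j=8)
  i=6: ✓ (all of [9,9])

1, 6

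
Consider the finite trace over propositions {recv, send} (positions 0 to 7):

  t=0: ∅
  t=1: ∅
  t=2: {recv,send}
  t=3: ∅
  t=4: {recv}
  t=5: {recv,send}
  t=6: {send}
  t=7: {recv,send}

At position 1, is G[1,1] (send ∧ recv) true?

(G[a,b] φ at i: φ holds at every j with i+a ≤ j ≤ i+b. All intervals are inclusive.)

Check (send ∧ recv) at every j in [2,2]:
  j=2: true
All positions satisfy it → formula holds.

Yes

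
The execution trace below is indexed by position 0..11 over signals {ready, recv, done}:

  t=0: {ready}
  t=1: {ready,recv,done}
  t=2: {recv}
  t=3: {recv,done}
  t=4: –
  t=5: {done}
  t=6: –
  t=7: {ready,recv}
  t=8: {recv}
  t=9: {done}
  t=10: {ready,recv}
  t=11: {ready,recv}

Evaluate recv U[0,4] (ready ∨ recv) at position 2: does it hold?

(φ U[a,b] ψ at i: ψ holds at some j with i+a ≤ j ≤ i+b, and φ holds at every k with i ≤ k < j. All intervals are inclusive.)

Yes

Need some j in [2,6] with (ready ∨ recv), and recv at every k in [2,j-1].
  j=2: (ready ∨ recv) holds; no prefix to check → satisfied.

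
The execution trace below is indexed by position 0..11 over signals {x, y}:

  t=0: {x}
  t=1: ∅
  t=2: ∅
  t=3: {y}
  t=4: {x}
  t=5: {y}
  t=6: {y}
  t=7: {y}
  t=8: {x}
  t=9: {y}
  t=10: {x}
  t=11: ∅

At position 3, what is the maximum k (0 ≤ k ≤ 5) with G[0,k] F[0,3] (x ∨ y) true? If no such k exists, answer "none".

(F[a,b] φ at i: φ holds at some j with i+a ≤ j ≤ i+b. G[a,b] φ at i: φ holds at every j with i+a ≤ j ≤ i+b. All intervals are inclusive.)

5

F[0,3] (x ∨ y) must hold from j=3 onward; find where it first fails.
  j=3: holds
  j=4: holds
  j=5: holds
  j=6: holds
  j=7: holds
  j=8: holds
Holds through j=8; largest k = 5.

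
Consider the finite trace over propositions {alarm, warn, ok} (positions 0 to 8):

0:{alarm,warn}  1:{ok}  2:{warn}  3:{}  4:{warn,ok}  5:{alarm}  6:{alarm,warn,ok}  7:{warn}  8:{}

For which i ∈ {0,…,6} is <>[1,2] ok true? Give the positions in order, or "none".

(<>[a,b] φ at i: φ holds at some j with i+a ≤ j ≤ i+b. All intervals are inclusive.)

Evaluate at each i in [0,6]:
  i=0: ✓ (witness j=1)
  i=1: ✗ (none in [2,3])
  i=2: ✓ (witness j=4)
  i=3: ✓ (witness j=4)
  i=4: ✓ (witness j=6)
  i=5: ✓ (witness j=6)
  i=6: ✗ (none in [7,8])

0, 2, 3, 4, 5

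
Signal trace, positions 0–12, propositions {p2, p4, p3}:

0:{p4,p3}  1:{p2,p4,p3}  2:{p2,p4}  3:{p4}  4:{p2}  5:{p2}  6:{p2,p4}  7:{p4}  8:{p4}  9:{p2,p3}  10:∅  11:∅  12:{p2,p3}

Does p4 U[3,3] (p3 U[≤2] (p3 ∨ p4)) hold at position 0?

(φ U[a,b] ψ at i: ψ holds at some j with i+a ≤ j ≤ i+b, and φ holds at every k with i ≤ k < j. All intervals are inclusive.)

Need some j in [3,3] with (p3 U[≤2] (p3 ∨ p4)), and p4 at every k in [0,j-1].
  j=3: (p3 U[≤2] (p3 ∨ p4)) holds; p4 holds at every k in [0,2] → satisfied.

True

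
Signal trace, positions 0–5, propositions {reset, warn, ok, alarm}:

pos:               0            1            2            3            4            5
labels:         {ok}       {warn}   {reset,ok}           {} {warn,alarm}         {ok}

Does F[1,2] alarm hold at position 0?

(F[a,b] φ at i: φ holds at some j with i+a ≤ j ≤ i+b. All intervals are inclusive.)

Does not hold

Check alarm at each j in [1,2]:
  j=1: false
  j=2: false
No position in the window satisfies it → formula fails.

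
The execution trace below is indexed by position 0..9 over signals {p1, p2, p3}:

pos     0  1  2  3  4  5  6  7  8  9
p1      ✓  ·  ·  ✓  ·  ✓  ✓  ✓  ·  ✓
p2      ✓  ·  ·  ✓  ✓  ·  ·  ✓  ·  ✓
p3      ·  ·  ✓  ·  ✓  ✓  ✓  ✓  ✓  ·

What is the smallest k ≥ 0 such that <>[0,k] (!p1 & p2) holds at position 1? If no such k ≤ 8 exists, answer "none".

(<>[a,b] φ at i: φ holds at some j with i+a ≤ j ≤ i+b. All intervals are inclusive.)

3

Scan j = 1,2,… for (!p1 & p2):
  j=1: fails
  j=2: fails
  j=3: fails
  j=4: holds
First hit at j=4, so smallest k = 4-1 = 3.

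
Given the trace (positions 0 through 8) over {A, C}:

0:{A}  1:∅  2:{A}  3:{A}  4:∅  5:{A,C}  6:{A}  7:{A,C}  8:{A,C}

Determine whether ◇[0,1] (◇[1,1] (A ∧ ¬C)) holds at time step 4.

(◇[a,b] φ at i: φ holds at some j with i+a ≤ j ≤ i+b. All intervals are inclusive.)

Check ◇[1,1] (A ∧ ¬C) at each j in [4,5]:
  j=4: fails (none in [5,5])
  j=5: holds (witness at 6)
Found at j=5 → formula holds.

True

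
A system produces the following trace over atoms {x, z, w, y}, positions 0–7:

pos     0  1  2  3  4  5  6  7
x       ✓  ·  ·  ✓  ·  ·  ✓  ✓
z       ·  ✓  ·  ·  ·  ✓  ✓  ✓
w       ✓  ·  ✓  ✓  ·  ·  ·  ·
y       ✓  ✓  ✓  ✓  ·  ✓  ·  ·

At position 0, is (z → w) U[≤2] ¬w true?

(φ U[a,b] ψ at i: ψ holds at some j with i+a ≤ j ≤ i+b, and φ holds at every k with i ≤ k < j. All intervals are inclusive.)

True

Need some j in [0,2] with ¬w, and (z → w) at every k in [0,j-1].
  j=0: ¬w false.
  j=1: ¬w holds; (z → w) holds at every k in [0,0] → satisfied.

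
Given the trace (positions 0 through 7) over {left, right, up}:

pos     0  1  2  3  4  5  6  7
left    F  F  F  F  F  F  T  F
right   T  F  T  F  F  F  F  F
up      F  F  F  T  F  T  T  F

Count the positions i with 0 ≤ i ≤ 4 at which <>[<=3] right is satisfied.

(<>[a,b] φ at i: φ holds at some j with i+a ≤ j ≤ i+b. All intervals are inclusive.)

3

Evaluate at each i in [0,4]:
  i=0: ✓ (witness j=0)
  i=1: ✓ (witness j=2)
  i=2: ✓ (witness j=2)
  i=3: ✗ (none in [3,6])
  i=4: ✗ (none in [4,7])
Positions where it holds: {0, 1, 2} → 3.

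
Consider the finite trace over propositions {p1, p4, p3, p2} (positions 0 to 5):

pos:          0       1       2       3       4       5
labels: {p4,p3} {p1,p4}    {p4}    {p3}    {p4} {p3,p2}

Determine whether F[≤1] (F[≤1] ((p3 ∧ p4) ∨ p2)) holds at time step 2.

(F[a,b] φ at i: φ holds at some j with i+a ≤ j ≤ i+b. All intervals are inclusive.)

No

Check F[≤1] ((p3 ∧ p4) ∨ p2) at each j in [2,3]:
  j=2: fails (none in [2,3])
  j=3: fails (none in [3,4])
No position in the window satisfies it → formula fails.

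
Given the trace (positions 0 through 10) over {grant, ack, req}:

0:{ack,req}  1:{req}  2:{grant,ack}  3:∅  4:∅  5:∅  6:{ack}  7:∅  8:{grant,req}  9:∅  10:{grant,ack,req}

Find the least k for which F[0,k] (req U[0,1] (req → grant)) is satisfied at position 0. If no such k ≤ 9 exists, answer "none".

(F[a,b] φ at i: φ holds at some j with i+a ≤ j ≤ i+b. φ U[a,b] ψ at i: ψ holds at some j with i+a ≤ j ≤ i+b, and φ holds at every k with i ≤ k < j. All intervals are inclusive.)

1

Scan j = 0,1,… for (req U[0,1] (req → grant)):
  j=0: fails
  j=1: holds
First hit at j=1, so smallest k = 1-0 = 1.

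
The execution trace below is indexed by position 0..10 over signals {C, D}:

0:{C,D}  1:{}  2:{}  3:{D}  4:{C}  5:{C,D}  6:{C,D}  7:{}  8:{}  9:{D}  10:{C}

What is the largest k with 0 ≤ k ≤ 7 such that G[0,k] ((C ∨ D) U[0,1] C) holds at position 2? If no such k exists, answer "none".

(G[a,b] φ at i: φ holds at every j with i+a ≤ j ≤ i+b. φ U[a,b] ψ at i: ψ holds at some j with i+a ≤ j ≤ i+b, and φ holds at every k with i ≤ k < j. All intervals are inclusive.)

none

((C ∨ D) U[0,1] C) must hold from j=2 onward; find where it first fails.
  j=2: fails → no k works.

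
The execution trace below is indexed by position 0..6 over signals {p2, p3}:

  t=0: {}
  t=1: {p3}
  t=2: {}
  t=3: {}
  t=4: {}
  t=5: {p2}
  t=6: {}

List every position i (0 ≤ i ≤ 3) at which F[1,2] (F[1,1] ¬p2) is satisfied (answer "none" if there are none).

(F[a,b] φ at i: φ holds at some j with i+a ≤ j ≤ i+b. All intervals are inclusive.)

0, 1, 2, 3

Evaluate at each i in [0,3]:
  i=0: ✓ (witness j=1)
  i=1: ✓ (witness j=2)
  i=2: ✓ (witness j=3)
  i=3: ✓ (witness j=5)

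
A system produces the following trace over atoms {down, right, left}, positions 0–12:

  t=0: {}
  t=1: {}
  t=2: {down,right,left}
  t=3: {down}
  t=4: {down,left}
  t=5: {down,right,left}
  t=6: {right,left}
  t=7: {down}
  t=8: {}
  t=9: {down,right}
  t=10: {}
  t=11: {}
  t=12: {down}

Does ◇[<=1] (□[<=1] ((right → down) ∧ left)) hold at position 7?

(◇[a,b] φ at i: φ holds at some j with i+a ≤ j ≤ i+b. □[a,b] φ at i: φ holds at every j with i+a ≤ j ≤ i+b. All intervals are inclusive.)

Check □[<=1] ((right → down) ∧ left) at each j in [7,8]:
  j=7: fails at 7
  j=8: fails at 8
No position in the window satisfies it → formula fails.

No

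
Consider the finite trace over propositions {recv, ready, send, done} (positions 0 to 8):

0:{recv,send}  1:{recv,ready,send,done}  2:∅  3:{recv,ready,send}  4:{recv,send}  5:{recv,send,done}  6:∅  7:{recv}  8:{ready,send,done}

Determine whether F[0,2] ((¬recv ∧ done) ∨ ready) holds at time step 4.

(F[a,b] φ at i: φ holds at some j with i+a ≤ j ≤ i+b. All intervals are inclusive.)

Check ((¬recv ∧ done) ∨ ready) at each j in [4,6]:
  j=4: false
  j=5: false
  j=6: false
No position in the window satisfies it → formula fails.

No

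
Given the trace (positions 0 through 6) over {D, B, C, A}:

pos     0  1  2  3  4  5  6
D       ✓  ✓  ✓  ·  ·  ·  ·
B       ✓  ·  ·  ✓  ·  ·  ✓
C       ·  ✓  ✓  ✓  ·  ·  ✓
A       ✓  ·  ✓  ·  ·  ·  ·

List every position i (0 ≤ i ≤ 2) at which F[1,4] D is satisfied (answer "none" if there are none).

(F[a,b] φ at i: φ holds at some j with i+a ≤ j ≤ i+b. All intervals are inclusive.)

Evaluate at each i in [0,2]:
  i=0: ✓ (witness j=1)
  i=1: ✓ (witness j=2)
  i=2: ✗ (none in [3,6])

0, 1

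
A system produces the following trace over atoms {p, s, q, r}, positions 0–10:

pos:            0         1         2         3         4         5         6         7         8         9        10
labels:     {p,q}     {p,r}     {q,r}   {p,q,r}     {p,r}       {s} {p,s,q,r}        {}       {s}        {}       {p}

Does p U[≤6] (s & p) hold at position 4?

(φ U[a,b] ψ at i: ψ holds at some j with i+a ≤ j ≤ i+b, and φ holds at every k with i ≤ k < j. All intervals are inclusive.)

No

Need some j in [4,10] with (s & p), and p at every k in [4,j-1].
  j=4: (s & p) false.
  j=5: (s & p) false.
  j=6: (s & p) holds, but p fails at k=5 → not this j.
  j=7: (s & p) false.
  j=8: (s & p) false.
  j=9: (s & p) false.
  j=10: (s & p) false.
No j in the window works → until fails.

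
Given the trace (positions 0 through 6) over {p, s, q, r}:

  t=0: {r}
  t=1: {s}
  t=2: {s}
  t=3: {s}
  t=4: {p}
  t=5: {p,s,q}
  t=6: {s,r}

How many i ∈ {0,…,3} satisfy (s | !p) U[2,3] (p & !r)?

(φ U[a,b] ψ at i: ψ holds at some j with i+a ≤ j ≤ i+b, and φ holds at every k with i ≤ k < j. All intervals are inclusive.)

Evaluate at each i in [0,3]:
  i=0: ✗ (no rhs in [2,3])
  i=1: ✓ (rhs at j=4; lhs holds on [1,3])
  i=2: ✓ (rhs at j=4; lhs holds on [2,3])
  i=3: ✗ (lhs fails at k=4 before rhs at j=5)
Positions where it holds: {1, 2} → 2.

2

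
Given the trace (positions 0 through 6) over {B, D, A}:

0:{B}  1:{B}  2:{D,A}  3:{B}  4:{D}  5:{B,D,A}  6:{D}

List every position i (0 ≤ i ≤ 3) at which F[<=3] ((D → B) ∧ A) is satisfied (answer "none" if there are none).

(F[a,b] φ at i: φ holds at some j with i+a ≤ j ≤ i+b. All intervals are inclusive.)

2, 3

Evaluate at each i in [0,3]:
  i=0: ✗ (none in [0,3])
  i=1: ✗ (none in [1,4])
  i=2: ✓ (witness j=5)
  i=3: ✓ (witness j=5)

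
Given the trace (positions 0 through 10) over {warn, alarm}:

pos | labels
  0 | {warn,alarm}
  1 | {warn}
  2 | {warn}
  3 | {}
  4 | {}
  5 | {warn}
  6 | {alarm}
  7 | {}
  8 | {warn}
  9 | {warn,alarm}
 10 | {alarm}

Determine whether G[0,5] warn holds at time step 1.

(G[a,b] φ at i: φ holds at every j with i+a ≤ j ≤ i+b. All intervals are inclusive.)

Check warn at every j in [1,6]:
  j=1: true
  j=2: true
  j=3: false
  j=4: false
  j=5: true
  j=6: false
Fails at j=3 → formula fails.

False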